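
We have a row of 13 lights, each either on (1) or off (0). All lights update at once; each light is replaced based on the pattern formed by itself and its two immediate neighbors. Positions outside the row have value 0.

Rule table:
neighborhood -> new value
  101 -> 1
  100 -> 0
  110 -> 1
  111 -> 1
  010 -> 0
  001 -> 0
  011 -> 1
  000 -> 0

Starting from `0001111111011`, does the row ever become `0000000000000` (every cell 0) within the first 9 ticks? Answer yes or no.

0001111111111
0001111111111  (fixed point — unchanged through tick 9)
tick 9 is 0001111111111, still not uniform 0

no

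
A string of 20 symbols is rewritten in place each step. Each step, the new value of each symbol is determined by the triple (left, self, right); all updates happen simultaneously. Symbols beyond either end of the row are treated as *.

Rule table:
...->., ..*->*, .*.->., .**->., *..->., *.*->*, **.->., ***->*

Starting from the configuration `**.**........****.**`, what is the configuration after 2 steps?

.*.........*.*..*.*.

*.*.........*.**.*.*
.*.........*.*..*.*.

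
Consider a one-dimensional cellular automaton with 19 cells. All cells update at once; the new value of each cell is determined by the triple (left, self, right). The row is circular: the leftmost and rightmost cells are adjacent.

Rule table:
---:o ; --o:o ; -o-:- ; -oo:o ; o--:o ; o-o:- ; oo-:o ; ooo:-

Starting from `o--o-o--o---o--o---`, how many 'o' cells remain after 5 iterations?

-oo---oo-ooo-oo-ooo
-ooooooo-o-o-oo-o-o
-o-----o-----oo----
o-ooooo-ooooooooooo
o-o---o-o----------
count of o: 4

4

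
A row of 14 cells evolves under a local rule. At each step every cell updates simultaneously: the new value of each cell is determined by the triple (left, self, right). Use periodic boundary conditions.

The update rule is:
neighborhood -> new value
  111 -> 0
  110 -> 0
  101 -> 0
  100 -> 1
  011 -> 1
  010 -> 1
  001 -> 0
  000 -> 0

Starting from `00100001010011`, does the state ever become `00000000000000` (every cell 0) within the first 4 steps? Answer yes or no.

10110001011010
10101001010010
10101101011010
10101001010010
step 4 is 10101001010010, still not uniform 0

no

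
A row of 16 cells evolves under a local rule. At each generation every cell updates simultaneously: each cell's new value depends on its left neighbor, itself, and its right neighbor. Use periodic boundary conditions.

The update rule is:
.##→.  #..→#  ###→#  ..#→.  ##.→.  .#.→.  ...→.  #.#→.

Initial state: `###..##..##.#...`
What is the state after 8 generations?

....#.....#...#.

.#.#...#.....#..
....#...#.....#.
.....#...#.....#
#.....#...#.....
.#.....#...#....
..#.....#...#...
...#.....#...#..
....#.....#...#.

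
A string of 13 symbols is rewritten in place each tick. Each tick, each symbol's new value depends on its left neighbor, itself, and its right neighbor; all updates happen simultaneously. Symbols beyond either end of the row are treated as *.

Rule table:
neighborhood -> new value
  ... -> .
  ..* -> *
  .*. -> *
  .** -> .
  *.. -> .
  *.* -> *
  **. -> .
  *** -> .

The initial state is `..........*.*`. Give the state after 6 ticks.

....*...**..*

tick 1: .........***.
tick 2: ........*...*
tick 3: .......**..*.
tick 4: ......*...***
tick 5: .....**..*...
tick 6: ....*...**..*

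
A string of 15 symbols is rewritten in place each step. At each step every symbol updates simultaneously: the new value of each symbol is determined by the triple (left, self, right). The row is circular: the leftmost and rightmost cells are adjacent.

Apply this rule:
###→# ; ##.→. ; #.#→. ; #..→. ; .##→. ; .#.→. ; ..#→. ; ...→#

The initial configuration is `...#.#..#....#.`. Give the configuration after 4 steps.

##........##...
...######....#.
##..####..##...
.....##......#.

.....##......#.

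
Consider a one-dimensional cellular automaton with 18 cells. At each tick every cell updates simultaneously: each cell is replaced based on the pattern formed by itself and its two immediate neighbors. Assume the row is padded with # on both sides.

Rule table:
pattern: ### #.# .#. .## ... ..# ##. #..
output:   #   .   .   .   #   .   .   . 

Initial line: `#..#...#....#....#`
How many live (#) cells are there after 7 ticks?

6

.....#...##...##..
.###...#....#.....
..#..#...##...###.
.......#....#..#..
.#####...##.......
..###..#....#####.
...#.....##..###..
count of #: 6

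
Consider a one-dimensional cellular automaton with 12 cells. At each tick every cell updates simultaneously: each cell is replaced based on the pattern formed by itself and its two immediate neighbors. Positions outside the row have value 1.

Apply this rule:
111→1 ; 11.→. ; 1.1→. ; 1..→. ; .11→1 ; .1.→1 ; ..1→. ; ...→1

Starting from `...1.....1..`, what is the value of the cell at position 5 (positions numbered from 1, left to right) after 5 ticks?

.

tick 1: .1.1.111.1..
tick 2: .1.1.11..1..
tick 3: .1.1.1...1..
tick 4: .1.1.1.1.1..
tick 5: .1.1.1.1.1..
position 5 holds .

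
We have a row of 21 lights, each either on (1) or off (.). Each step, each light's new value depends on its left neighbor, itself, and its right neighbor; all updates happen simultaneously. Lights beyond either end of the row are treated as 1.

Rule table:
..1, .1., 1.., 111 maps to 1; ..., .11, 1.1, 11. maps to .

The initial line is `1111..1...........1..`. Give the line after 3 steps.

1.1.1...11.....11..11

111.1111.........1111
11...11.1.......1.111
1.1.1...11.....11..11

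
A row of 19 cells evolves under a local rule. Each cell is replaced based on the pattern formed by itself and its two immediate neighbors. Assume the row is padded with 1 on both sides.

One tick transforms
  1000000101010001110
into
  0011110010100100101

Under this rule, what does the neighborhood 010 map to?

At position 7 the neighborhood is 010; the next row has 0 there.

0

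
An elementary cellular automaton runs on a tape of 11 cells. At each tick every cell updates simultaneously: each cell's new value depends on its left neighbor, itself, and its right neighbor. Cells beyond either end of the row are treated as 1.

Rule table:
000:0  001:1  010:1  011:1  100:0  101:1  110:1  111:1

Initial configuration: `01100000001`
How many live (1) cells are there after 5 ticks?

11100000011
11100000111
11100001111
11100011111
11100111111
count of 1: 9

9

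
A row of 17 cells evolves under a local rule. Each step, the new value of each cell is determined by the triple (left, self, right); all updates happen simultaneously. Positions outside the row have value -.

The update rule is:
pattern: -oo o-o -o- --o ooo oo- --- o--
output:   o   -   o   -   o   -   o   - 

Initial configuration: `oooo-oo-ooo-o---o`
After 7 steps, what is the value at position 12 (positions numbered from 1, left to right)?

step 1: ooo--o--oo--o-o-o
step 2: oo---o--o---o-o-o
step 3: o--o-o--o-o-o-o-o
step 4: o--o-o--o-o-o-o-o  (fixed point — unchanged through step 7)
position 12 holds -

-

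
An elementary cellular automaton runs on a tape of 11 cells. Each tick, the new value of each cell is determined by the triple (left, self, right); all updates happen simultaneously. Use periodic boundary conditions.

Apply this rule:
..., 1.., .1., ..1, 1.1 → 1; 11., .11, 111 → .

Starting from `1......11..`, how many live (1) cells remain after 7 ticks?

tick 1: 1111111..11
tick 2: .......11..
tick 3: 1111111..11  (repeats tick 1; period 2)
tick 7: 1111111..11
count of 1: 9

9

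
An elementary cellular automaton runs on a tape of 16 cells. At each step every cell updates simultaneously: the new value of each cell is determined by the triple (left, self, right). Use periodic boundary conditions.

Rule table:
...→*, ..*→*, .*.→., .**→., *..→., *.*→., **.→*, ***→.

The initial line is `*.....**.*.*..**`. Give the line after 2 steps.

step 1: *.****.*.....*..
step 2: .....*...****..*

.....*...****..*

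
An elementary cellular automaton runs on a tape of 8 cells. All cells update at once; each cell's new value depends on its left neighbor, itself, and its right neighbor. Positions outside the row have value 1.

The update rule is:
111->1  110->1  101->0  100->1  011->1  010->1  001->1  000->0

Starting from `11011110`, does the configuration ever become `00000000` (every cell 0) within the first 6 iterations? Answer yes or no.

iteration 1: 11011110  (fixed point — unchanged through iteration 6)
iteration 6 is 11011110, still not uniform 0

no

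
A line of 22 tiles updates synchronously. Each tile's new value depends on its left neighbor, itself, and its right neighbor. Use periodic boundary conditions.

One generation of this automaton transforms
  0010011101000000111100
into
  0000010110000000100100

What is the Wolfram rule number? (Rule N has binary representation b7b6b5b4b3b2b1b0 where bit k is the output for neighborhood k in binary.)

position 6: 111 → 0  (bit 7 = 0)
position 7: 110 → 1  (bit 6 = 1)
position 8: 101 → 1  (bit 5 = 1)
position 3: 100 → 0  (bit 4 = 0)
position 5: 011 → 1  (bit 3 = 1)
position 2: 010 → 0  (bit 2 = 0)
position 1: 001 → 0  (bit 1 = 0)
position 0: 000 → 0  (bit 0 = 0)
bits b7..b0 = 01101000 = 104

104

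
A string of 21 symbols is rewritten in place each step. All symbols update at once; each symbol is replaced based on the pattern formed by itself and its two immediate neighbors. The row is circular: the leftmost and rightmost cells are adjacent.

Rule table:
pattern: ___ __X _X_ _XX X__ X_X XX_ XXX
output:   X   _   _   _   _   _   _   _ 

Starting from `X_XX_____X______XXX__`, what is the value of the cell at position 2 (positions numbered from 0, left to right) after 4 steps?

X

_____XXX___XXXX______
XXXX_____X______XXXXX
_____XXX___XXXX______  (repeats step 1; period 2)
step 4: XXXX_____X______XXXXX
position 2 holds X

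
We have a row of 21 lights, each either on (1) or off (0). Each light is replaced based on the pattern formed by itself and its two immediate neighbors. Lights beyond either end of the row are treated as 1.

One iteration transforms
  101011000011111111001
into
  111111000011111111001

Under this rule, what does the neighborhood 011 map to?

1

At position 4 the neighborhood is 011; the next row has 1 there.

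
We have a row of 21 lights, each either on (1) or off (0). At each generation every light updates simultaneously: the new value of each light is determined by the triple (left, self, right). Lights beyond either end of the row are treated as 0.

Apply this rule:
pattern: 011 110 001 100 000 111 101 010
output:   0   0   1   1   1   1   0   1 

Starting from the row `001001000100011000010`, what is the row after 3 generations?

111111111111100111111
011111111111011011110
101111111110000001101

101111111110000001101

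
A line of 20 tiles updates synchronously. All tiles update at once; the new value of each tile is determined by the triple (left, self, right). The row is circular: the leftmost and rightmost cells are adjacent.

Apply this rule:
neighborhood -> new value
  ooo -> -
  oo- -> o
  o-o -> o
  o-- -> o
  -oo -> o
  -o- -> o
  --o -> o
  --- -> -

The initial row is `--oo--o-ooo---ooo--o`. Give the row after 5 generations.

-----oo--oo---oo--oo

ooooooooo-oo-oo-oooo
--------ooooooooo---
-------oo-------oo--
------oooo-----oooo-
-----oo--oo---oo--oo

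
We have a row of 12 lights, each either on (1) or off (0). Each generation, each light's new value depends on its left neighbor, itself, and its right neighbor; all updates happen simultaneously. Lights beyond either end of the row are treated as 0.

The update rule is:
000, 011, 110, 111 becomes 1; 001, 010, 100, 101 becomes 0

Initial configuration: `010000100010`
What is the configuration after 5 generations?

generation 1: 000110001000
generation 2: 110110100011
generation 3: 110110001011
generation 4: 110110100011  (repeats generation 2; period 2)
generation 5: 110110001011

110110001011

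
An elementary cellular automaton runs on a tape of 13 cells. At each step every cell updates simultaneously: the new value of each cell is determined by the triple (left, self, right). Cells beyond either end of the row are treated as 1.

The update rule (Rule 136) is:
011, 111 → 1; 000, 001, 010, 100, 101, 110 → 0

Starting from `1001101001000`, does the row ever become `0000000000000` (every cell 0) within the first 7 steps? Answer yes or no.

0001000000000
0000000000000
all cells are 0 at step 2

yes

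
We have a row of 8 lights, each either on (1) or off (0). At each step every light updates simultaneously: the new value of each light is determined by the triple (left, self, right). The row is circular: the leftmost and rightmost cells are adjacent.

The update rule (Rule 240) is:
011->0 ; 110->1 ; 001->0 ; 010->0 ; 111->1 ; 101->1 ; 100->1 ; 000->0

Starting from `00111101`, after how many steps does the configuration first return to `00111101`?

step 1: 10011110
step 2: 01001111
step 3: 10100111
step 4: 11010011
step 5: 11101001
step 6: 11110100
step 7: 01111010
step 8: 00111101

8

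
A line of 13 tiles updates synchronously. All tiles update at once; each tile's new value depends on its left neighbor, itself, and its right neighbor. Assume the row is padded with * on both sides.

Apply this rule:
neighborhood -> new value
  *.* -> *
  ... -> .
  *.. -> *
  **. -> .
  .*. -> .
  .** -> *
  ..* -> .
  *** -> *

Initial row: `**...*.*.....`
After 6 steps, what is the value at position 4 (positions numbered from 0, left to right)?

.

*.*...*.*....
.*.*...*.*...
*.*.*...*.*..
.*.*.*...*.*.
*.*.*.*...*.*
.*.*.*.*...**
position 4 holds .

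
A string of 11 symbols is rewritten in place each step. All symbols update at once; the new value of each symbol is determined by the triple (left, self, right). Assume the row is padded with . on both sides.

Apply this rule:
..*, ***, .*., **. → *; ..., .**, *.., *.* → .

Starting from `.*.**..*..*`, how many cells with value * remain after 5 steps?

7

**..*.**.**
.*.**..*..*  (repeats step 0; period 2)
step 5: **..*.**.**
count of *: 7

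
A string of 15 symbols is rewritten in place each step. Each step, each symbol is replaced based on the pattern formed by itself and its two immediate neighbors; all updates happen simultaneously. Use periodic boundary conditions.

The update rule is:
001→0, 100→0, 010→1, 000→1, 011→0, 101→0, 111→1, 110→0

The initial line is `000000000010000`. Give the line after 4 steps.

111111001010100

step 1: 111111111010111
step 2: 111111110010011
step 3: 111111100010001
step 4: 111111001010100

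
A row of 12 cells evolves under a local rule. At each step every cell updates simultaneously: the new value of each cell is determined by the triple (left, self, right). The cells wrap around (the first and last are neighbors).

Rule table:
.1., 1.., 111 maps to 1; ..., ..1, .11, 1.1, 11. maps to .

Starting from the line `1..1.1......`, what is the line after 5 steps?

step 1: 11.1.11.....
step 2: ...1...1....
step 3: ...11..11...
step 4: .....1...1..
step 5: .....11..11.

.....11..11.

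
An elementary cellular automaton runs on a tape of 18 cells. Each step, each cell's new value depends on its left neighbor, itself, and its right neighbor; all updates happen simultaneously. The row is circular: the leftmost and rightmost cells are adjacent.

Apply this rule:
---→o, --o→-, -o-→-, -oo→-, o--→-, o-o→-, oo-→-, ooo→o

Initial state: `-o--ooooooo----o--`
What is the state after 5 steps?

ooo----ooo-------o

-----ooooo--oo---o
-ooo--ooo------o--
--o----o--oooo---o
----oo-----oo--o--
ooo----ooo-------o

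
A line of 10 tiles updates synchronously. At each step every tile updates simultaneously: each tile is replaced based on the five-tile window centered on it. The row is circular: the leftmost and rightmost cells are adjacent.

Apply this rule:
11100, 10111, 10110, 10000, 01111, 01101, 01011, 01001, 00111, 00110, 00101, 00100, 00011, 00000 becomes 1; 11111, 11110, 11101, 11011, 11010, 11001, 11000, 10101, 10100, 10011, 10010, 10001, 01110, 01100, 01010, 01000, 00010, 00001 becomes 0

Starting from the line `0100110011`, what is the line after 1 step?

0010100011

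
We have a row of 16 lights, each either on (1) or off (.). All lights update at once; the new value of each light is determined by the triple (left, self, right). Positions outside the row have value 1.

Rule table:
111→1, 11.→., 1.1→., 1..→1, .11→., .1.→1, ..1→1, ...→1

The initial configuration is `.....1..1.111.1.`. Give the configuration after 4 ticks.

111111111..1..1.
11111111.111111.
1111111...1111..
111111.111.11.11

111111.111.11.11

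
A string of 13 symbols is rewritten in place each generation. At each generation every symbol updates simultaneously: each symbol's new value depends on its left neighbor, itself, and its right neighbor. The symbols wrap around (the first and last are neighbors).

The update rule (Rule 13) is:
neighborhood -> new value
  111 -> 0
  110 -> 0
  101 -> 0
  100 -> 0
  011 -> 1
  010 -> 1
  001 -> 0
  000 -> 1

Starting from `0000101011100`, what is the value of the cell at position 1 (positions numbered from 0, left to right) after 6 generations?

1110101010001
0000101010101
0110101010101
0100101010101
0100101010101  (fixed point — unchanged through generation 6)
position 1 holds 1

1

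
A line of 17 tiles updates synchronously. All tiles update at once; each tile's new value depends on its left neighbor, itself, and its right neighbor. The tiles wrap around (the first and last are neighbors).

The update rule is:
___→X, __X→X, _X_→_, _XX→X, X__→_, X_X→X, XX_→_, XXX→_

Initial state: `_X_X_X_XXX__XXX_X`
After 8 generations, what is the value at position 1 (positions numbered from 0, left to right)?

generation 1: X_X_X_XX___XX__X_
generation 2: _X_X_XX__XXX__X_X
generation 3: X_X_XX__XX___X_X_
generation 4: _X_XX__XX__XX_X_X
generation 5: X_XX__XX__XX_X_X_
generation 6: _XX__XX__XX_X_X_X
generation 7: XX__XX__XX_X_X_X_
generation 8: X__XX__XX_X_X_X_X
position 1 holds _

_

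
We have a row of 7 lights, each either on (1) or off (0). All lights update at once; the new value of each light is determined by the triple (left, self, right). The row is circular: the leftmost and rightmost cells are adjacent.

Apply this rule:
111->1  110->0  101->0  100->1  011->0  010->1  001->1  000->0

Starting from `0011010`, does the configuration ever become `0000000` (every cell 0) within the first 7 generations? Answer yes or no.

0100011
0110100
1000110
1101000
0001101
1010001
0011010
generation 7 is 0011010, still not uniform 0

no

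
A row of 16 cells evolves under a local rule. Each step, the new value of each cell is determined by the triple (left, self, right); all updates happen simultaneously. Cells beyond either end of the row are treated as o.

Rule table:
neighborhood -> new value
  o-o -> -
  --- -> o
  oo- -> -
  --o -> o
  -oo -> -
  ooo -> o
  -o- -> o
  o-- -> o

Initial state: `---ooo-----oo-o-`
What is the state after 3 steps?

o-ooooo-o---oo--

ooo-o-ooooo---o-
oo--o--ooo-oooo-
o-ooooo-o---oo--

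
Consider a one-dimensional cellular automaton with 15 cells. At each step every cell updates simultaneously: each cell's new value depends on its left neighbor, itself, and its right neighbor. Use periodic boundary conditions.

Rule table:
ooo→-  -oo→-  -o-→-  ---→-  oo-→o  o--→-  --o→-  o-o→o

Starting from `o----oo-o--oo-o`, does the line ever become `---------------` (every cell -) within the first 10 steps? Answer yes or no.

yes

o-----oo----oo-
-------o-----oo
--------------o
---------------
all cells are - at step 4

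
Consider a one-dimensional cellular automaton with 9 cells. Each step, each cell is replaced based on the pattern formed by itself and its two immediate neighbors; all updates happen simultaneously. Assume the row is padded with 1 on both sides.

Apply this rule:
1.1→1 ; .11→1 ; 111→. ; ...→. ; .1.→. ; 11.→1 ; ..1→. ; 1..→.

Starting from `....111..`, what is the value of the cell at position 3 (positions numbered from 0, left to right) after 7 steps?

step 1: ....1.1..
step 2: .....1...
step 3: .........
step 4: .........  (fixed point — unchanged through step 7)
position 3 holds .

.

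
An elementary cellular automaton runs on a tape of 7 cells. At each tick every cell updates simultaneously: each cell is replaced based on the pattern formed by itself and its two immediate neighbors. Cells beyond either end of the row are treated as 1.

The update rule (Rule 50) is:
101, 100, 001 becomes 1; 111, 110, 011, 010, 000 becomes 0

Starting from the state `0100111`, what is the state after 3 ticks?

1011010

1011000
0100101
1011010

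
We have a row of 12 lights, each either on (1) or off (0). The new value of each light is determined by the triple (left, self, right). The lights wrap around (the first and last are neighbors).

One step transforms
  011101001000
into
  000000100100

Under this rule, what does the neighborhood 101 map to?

At position 4 the neighborhood is 101; the next row has 0 there.

0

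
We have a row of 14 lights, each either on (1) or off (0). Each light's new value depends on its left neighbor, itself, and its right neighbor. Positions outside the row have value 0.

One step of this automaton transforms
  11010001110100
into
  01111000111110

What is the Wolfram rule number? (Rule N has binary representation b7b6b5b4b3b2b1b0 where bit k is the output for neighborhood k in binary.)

244

position 8: 111 → 1  (bit 7 = 1)
position 1: 110 → 1  (bit 6 = 1)
position 2: 101 → 1  (bit 5 = 1)
position 4: 100 → 1  (bit 4 = 1)
position 0: 011 → 0  (bit 3 = 0)
position 3: 010 → 1  (bit 2 = 1)
position 6: 001 → 0  (bit 1 = 0)
position 5: 000 → 0  (bit 0 = 0)
bits b7..b0 = 11110100 = 244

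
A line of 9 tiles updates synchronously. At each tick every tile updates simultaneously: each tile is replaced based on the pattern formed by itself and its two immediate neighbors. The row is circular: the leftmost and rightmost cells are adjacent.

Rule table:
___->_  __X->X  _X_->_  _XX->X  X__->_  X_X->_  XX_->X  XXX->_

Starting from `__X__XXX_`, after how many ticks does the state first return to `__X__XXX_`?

_X__XX_X_
X__XXX___
__XX_X__X
_XXX___X_
XX_X__X__
XX___X__X
_X__X__XX
___X__XXX
__X__XX_X
_X__XXX__
X__XX_X__
__XXX___X
_XX_X__X_
XXX___X__
X_X__X__X
X___X__XX
X__X__XX_
__X__XXX_

18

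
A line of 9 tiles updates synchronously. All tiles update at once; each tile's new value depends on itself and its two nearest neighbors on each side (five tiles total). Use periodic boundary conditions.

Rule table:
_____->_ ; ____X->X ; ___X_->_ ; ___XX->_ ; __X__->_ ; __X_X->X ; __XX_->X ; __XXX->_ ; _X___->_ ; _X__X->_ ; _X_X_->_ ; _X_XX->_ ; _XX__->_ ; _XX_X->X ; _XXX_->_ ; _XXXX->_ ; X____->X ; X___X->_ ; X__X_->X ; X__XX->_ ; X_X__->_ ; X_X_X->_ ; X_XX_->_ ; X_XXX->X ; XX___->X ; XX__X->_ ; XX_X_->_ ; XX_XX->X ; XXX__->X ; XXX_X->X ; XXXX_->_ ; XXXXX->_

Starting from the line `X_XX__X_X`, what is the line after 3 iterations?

X___X____

iteration 1: XX___XX__
iteration 2: X_X__X___
iteration 3: X___X____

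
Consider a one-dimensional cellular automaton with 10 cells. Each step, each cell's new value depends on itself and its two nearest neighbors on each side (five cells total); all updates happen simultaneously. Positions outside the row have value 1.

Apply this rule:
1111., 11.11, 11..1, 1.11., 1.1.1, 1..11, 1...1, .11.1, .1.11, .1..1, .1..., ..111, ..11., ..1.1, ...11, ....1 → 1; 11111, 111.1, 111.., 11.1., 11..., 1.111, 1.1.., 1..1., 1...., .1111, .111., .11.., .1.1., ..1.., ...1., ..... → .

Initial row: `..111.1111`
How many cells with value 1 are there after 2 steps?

111..1....
.1.1..1.11
count of 1: 5

5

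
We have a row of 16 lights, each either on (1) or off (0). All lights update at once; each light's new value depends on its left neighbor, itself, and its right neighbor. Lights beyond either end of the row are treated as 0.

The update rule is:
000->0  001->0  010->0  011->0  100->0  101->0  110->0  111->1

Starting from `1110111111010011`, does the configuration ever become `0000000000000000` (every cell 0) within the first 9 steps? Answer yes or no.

yes

0100011110000000
0000001100000000
0000000000000000
all cells are 0 at step 3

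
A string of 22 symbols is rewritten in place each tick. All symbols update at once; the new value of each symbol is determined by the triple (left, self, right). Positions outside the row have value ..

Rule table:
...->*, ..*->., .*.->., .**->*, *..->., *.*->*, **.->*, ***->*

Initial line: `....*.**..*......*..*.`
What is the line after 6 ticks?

***..*****************

tick 1: ***..***....****......
tick 2: ***..***.**.****.*****
tick 3: ***..*****************
tick 4: ***..*****************  (fixed point — unchanged through tick 6)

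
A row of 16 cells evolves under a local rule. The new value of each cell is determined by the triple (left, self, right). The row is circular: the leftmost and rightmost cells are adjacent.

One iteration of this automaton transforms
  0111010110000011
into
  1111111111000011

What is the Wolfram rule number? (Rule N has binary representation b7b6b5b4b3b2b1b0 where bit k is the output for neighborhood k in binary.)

252

position 2: 111 → 1  (bit 7 = 1)
position 3: 110 → 1  (bit 6 = 1)
position 0: 101 → 1  (bit 5 = 1)
position 9: 100 → 1  (bit 4 = 1)
position 1: 011 → 1  (bit 3 = 1)
position 5: 010 → 1  (bit 2 = 1)
position 13: 001 → 0  (bit 1 = 0)
position 10: 000 → 0  (bit 0 = 0)
bits b7..b0 = 11111100 = 252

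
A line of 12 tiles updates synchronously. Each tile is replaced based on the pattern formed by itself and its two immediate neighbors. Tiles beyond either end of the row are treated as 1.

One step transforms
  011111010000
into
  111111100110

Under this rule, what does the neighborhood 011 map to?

1

At position 1 the neighborhood is 011; the next row has 1 there.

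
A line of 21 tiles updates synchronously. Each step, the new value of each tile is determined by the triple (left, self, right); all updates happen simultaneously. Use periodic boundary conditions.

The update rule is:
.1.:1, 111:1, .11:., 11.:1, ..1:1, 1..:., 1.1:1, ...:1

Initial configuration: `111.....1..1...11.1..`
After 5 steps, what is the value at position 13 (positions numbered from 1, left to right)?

1

.11.11111.11.11.111.1
1.11.11111.11.11.1111
11.11.11111.11.11.111
111.11.11111.11.11.11
1111.11.11111.11.11.1
position 13 holds 1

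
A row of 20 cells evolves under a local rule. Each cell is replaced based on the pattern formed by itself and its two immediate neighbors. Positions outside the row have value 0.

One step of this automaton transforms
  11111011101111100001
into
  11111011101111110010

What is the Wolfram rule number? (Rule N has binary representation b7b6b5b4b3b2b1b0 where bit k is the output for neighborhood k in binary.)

218

position 1: 111 → 1  (bit 7 = 1)
position 4: 110 → 1  (bit 6 = 1)
position 5: 101 → 0  (bit 5 = 0)
position 15: 100 → 1  (bit 4 = 1)
position 0: 011 → 1  (bit 3 = 1)
position 19: 010 → 0  (bit 2 = 0)
position 18: 001 → 1  (bit 1 = 1)
position 16: 000 → 0  (bit 0 = 0)
bits b7..b0 = 11011010 = 218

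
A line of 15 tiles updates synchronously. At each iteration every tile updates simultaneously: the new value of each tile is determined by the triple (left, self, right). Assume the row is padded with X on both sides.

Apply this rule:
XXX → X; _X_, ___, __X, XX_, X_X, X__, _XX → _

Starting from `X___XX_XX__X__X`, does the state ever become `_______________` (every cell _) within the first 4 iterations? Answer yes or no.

_______________
all cells are _ at iteration 1

yes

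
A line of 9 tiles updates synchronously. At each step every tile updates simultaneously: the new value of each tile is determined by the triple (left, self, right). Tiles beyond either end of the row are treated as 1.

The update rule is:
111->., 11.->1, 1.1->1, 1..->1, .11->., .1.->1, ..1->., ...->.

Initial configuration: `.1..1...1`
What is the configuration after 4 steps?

111.11...
..11.11..
1..11.11.
11..11.11

11..11.11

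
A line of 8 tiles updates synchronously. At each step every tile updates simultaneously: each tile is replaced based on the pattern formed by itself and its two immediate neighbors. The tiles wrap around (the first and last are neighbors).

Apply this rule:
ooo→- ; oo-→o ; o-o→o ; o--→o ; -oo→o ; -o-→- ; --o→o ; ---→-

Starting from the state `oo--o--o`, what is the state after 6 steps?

-ooo-ooo
oo-ooo-o
-ooo-ooo  (repeats step 1; period 2)
step 6: oo-ooo-o

oo-ooo-o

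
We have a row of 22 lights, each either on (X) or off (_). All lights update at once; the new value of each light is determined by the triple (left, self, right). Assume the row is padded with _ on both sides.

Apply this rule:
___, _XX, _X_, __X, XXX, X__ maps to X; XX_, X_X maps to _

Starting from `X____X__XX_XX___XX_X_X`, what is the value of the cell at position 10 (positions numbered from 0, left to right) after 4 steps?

XXXXXXXXX__X_XXXX__X_X
XXXXXXXX_XXX_XXX_XXX_X
XXXXXXX__XX__XX__XX__X
XXXXXX_XXX_XXX_XXX_XXX
position 10 holds _

_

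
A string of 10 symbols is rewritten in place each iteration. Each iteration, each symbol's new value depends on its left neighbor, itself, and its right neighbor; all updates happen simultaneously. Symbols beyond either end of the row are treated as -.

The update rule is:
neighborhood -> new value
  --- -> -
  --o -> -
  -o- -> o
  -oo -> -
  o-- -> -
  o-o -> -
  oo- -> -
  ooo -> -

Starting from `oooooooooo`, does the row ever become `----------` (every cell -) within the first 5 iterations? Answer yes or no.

yes

----------
all cells are - at iteration 1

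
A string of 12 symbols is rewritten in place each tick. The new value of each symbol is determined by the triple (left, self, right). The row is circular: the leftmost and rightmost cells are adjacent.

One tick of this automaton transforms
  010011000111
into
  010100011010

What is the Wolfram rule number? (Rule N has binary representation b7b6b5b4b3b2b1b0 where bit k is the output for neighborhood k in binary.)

135

position 10: 111 → 1  (bit 7 = 1)
position 5: 110 → 0  (bit 6 = 0)
position 0: 101 → 0  (bit 5 = 0)
position 2: 100 → 0  (bit 4 = 0)
position 4: 011 → 0  (bit 3 = 0)
position 1: 010 → 1  (bit 2 = 1)
position 3: 001 → 1  (bit 1 = 1)
position 7: 000 → 1  (bit 0 = 1)
bits b7..b0 = 10000111 = 135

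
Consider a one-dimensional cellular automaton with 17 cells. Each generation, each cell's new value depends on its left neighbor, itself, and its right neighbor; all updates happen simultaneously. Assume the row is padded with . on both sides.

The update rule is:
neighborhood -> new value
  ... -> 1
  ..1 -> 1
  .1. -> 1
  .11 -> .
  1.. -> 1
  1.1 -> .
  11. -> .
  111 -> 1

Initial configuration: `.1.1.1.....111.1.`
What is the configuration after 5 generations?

11.1.111111.1..11
...1..1111..111..
111111.11.11.1.11
.1111........1...
1.11.111111111111

1.11.111111111111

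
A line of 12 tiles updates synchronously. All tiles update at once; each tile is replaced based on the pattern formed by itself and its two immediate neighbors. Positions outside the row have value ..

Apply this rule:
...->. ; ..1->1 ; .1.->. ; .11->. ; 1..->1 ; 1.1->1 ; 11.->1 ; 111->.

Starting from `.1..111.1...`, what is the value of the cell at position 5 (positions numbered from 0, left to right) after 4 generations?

.

1.11..11.1..
.1.111.11.1.
1.1..11.11.1
.1.11.11.11.
position 5 holds .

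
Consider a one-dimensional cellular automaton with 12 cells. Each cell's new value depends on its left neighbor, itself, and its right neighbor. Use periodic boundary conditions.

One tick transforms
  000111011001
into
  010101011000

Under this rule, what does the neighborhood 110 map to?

At position 5 the neighborhood is 110; the next row has 1 there.

1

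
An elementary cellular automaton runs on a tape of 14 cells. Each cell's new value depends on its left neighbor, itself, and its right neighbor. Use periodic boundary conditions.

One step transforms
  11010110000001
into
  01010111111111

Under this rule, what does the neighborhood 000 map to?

1

At position 8 the neighborhood is 000; the next row has 1 there.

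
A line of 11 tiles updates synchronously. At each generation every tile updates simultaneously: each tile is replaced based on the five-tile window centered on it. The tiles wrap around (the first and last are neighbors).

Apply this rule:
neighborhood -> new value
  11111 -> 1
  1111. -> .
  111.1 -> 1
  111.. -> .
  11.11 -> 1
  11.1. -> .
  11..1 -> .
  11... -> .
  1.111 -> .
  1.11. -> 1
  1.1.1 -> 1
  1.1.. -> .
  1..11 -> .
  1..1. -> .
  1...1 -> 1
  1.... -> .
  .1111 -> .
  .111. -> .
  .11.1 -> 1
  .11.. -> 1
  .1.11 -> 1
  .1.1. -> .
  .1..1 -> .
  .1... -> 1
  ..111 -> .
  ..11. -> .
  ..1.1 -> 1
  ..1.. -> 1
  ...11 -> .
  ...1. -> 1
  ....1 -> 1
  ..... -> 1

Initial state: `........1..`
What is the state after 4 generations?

..1..11....

generation 1: 1111111111.
generation 2: ..111111.11
generation 3: ....11.1111
generation 4: ..1..11....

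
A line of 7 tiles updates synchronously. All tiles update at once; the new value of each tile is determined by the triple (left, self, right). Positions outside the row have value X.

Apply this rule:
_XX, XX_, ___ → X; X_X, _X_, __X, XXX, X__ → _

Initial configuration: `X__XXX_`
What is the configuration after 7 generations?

generation 1: X__X_X_
generation 2: X______
generation 3: X_XXXX_
generation 4: X_X__X_
generation 5: X______  (repeats generation 2; period 3)
generation 7: X_X__X_

X_X__X_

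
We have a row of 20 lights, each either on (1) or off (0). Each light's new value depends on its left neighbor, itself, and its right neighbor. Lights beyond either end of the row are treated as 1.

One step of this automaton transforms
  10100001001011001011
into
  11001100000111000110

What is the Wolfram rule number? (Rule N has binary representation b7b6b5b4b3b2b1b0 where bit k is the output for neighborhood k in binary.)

position 19: 111 → 0  (bit 7 = 0)
position 0: 110 → 1  (bit 6 = 1)
position 1: 101 → 1  (bit 5 = 1)
position 3: 100 → 0  (bit 4 = 0)
position 12: 011 → 1  (bit 3 = 1)
position 2: 010 → 0  (bit 2 = 0)
position 6: 001 → 0  (bit 1 = 0)
position 4: 000 → 1  (bit 0 = 1)
bits b7..b0 = 01101001 = 105

105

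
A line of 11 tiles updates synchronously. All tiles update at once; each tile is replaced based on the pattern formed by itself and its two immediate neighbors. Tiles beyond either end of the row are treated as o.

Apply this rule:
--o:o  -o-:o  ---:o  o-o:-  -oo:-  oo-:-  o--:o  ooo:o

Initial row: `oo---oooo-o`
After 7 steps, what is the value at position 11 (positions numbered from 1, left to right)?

o-ooo-oo---
---o----ooo
oooooooo-oo
ooooooo---o
oooooo-ooo-
ooooo---o--
oooo-oooooo
position 11 holds o

o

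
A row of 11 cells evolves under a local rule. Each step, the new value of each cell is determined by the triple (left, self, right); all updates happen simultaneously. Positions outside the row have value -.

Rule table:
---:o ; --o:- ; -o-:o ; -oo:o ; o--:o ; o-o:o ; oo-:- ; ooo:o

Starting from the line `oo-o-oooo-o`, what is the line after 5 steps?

step 1: o-oooooo-oo
step 2: ooooooo-oo-
step 3: oooooo-oo-o
step 4: ooooo-oo-oo
step 5: oooo-oo-oo-

oooo-oo-oo-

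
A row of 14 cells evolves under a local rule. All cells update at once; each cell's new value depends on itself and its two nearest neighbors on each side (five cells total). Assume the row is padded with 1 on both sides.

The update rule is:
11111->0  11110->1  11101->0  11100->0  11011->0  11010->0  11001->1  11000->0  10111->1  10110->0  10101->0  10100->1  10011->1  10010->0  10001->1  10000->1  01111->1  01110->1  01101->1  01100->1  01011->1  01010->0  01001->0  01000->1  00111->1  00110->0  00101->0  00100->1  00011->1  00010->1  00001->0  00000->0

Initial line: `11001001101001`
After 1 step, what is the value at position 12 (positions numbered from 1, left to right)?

10101010101011
position 12 holds 0

0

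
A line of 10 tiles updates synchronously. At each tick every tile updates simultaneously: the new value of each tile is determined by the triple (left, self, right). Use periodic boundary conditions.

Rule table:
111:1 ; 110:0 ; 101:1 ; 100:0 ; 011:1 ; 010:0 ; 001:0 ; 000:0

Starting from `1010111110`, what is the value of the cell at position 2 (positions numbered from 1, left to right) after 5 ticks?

tick 1: 0101111101
tick 2: 1011111010
tick 3: 0111110101
tick 4: 1111101010
tick 5: 1111010101
position 2 holds 1

1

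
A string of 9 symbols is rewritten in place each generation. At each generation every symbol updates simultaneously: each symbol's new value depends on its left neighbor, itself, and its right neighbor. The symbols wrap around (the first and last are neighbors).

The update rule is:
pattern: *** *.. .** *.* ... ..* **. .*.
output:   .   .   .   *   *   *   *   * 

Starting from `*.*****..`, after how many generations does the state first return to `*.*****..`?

generation 1: **....*.*
generation 2: .*.*****.
generation 3: ***....*.
generation 4: ..*.*****
generation 5: .***....*
generation 6: *..*.****
generation 7: *.***....
generation 8: **..*.***
generation 9: .*.***...
generation 10: ***..*.**
generation 11: ..*.***..
generation 12: ****..*.*
generation 13: ...*.***.
generation 14: *****..*.
generation 15: ....*.***
generation 16: .*****..*
generation 17: *....*.**
generation 18: *.*****..

18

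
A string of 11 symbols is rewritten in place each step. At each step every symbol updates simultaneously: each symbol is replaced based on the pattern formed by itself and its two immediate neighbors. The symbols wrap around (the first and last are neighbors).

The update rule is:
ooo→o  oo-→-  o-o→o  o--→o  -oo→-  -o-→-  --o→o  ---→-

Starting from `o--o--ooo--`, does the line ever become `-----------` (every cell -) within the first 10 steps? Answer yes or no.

step 1: -oo-oo-o-oo
step 2: o--o--o-o--
step 3: -oo-oo-o-oo  (repeats step 1; period 2)
step 10: o--o--o-o--
step 10 is o--o--o-o--, still not uniform -

no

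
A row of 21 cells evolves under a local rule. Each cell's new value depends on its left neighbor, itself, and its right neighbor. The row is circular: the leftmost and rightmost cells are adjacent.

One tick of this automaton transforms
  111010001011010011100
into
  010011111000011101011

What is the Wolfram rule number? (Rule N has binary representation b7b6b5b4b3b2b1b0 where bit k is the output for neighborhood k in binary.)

position 1: 111 → 1  (bit 7 = 1)
position 2: 110 → 0  (bit 6 = 0)
position 3: 101 → 0  (bit 5 = 0)
position 5: 100 → 1  (bit 4 = 1)
position 0: 011 → 0  (bit 3 = 0)
position 4: 010 → 1  (bit 2 = 1)
position 7: 001 → 1  (bit 1 = 1)
position 6: 000 → 1  (bit 0 = 1)
bits b7..b0 = 10010111 = 151

151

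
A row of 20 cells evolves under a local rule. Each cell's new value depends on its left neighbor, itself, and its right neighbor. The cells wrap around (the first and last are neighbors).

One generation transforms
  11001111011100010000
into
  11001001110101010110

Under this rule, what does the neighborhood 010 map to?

1

At position 15 the neighborhood is 010; the next row has 1 there.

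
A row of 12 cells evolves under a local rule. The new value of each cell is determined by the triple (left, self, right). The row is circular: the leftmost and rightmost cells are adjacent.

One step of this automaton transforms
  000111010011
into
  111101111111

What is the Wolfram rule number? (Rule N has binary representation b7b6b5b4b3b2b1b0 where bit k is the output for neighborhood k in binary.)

position 4: 111 → 0  (bit 7 = 0)
position 5: 110 → 1  (bit 6 = 1)
position 6: 101 → 1  (bit 5 = 1)
position 0: 100 → 1  (bit 4 = 1)
position 3: 011 → 1  (bit 3 = 1)
position 7: 010 → 1  (bit 2 = 1)
position 2: 001 → 1  (bit 1 = 1)
position 1: 000 → 1  (bit 0 = 1)
bits b7..b0 = 01111111 = 127

127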